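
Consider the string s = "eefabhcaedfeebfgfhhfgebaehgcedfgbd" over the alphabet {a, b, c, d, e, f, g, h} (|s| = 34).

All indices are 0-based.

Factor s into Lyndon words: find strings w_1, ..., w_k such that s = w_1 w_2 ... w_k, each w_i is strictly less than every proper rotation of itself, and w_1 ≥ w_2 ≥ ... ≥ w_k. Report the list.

["eef", "abhcaedfeebfgfhhfgebaehgcedfgbd"]

emit factor 1: 'eef' (i=0, period=3)
emit factor 2: 'abhcaedfeebfgfhhfgebaehgcedfgbd' (i=3, period=31)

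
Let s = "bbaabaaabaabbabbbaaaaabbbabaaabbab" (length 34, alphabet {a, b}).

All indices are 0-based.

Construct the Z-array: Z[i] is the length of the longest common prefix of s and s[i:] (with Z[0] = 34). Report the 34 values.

Z[0]=34
i=1: i≥r, start 0; Z[1]=1 scan→box=[1,2)
i=2: i≥r, start 0; Z[2]=0
i=3: i≥r, start 0; Z[3]=0
i=4: i≥r, start 0; Z[4]=1 scan→box=[4,5)
i=5: i≥r, start 0; Z[5]=0
i=6: i≥r, start 0; Z[6]=0
i=7: i≥r, start 0; Z[7]=0
i=8: i≥r, start 0; Z[8]=1 scan→box=[8,9)
i=9: i≥r, start 0; Z[9]=0
i=10: i≥r, start 0; Z[10]=0
i=11: i≥r, start 0; Z[11]=3 scan→box=[11,14)
i=12: min(r-i=2, Z[1]=1)=1; Z[12]=1
i=13: min(r-i=1, Z[2]=0)=0; Z[13]=0
i=14: i≥r, start 0; Z[14]=2 scan→box=[14,16)
i=15: min(r-i=1, Z[1]=1)=1; Z[15]=4 scan→box=[15,19)
i=16: min(r-i=3, Z[1]=1)=1; Z[16]=1
i=17: min(r-i=2, Z[2]=0)=0; Z[17]=0
i=18: min(r-i=1, Z[3]=0)=0; Z[18]=0
i=19: i≥r, start 0; Z[19]=0
i=20: i≥r, start 0; Z[20]=0
i=21: i≥r, start 0; Z[21]=0
i=22: i≥r, start 0; Z[22]=2 scan→box=[22,24)
i=23: min(r-i=1, Z[1]=1)=1; Z[23]=3 scan→box=[23,26)
i=24: min(r-i=2, Z[1]=1)=1; Z[24]=1
i=25: min(r-i=1, Z[2]=0)=0; Z[25]=0
i=26: i≥r, start 0; Z[26]=1 scan→box=[26,27)
i=27: i≥r, start 0; Z[27]=0
i=28: i≥r, start 0; Z[28]=0
i=29: i≥r, start 0; Z[29]=0
i=30: i≥r, start 0; Z[30]=3 scan→box=[30,33)
i=31: min(r-i=2, Z[1]=1)=1; Z[31]=1
i=32: min(r-i=1, Z[2]=0)=0; Z[32]=0
i=33: i≥r, start 0; Z[33]=1 scan→box=[33,34)

[34, 1, 0, 0, 1, 0, 0, 0, 1, 0, 0, 3, 1, 0, 2, 4, 1, 0, 0, 0, 0, 0, 2, 3, 1, 0, 1, 0, 0, 0, 3, 1, 0, 1]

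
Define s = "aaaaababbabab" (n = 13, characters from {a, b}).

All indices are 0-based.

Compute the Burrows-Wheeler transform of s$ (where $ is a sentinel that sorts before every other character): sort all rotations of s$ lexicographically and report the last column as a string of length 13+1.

b$aaabbabaabaa

rank  rotation        last
    0  $aaaaababbabab  b
    1  aaaaababbabab$  $
    2  aaaababbabab$a  a
    3  aaababbabab$aa  a
    4  aababbabab$aaa  a
    5  ab$aaaaababbab  b
    6  abab$aaaaababb  b
    7  ababbabab$aaaa  a
    8  abbabab$aaaaab  b
    9  b$aaaaababbaba  a
   10  bab$aaaaababba  a
   11  babab$aaaaabab  b
   12  babbabab$aaaaa  a
   13  bbabab$aaaaaba  a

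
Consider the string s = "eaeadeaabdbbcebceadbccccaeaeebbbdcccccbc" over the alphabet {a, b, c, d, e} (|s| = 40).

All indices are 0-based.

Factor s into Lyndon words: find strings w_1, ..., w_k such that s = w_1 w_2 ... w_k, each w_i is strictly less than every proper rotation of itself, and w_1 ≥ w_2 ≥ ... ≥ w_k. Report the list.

emit factor 1: 'e' (i=0, period=1)
emit factor 2: 'ae' (i=1, period=2)
emit factor 3: 'ade' (i=3, period=3)
emit factor 4: 'aabdbbcebceadbccccaeaeebbbdcccccbc' (i=6, period=34)

["e", "ae", "ade", "aabdbbcebceadbccccaeaeebbbdcccccbc"]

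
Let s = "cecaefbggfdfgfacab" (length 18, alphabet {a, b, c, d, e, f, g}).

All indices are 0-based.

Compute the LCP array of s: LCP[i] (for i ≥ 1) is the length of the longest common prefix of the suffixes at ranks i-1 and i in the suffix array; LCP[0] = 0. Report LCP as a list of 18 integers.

[0, 1, 1, 0, 1, 0, 2, 1, 0, 0, 1, 0, 1, 1, 1, 0, 2, 1]

rank | idx | suffix
   0 |  16 | ab
   1 |  14 | acab
   2 |   3 | aefbggfdfgfacab
   3 |  17 | b
   4 |   6 | bggfdfgfacab
   5 |  15 | cab
   6 |   2 | caefbggfdfgfacab
   7 |   0 | cecaefbggfdfgfacab
   8 |  10 | dfgfacab
   9 |   1 | ecaefbggfdfgfacab
  10 |   4 | efbggfdfgfacab
  11 |  13 | facab
  12 |   5 | fbggfdfgfacab
  13 |   9 | fdfgfacab
  14 |  11 | fgfacab
  15 |  12 | gfacab
  16 |   8 | gfdfgfacab
  17 |   7 | ggfdfgfacab

SA = [16, 14, 3, 17, 6, 15, 2, 0, 10, 1, 4, 13, 5, 9, 11, 12, 8, 7]
[i] adj suffixes → lcp
  [1] 16/14 → 1 ('a')
  [2] 14/3 → 1 ('a')
  [3] 3/17 → 0 ('')
  [4] 17/6 → 1 ('b')
  [5] 6/15 → 0 ('')
  [6] 15/2 → 2 ('ca')
  [7] 2/0 → 1 ('c')
  [8] 0/10 → 0 ('')
  [9] 10/1 → 0 ('')
  [10] 1/4 → 1 ('e')
  [11] 4/13 → 0 ('')
  [12] 13/5 → 1 ('f')
  [13] 5/9 → 1 ('f')
  [14] 9/11 → 1 ('f')
  [15] 11/12 → 0 ('')
  [16] 12/8 → 2 ('gf')
  [17] 8/7 → 1 ('g')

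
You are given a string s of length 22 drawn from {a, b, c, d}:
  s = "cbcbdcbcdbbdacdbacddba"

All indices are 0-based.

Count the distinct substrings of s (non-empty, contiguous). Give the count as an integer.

221

rank→(start, suffix):
  0 → (21, 'a')
  1 → (12, 'acdbacddba')
  2 → (16, 'acddba')
  3 → (20, 'ba')
  4 → (15, 'bacddba')
  5 → (9, 'bbdacdbacddba')
  6 → (1, 'bcbdcbcdbbdacdbacddba')
  7 → (6, 'bcdbbdacdbacddba')
  8 → (10, 'bdacdbacddba')
  9 → (3, 'bdcbcdbbdacdbacddba')
  10 → (0, 'cbcbdcbcdbbdacdbacddba')
  11 → (5, 'cbcdbbdacdbacddba')
  12 → (2, 'cbdcbcdbbdacdbacddba')
  13 → (13, 'cdbacddba')
  14 → (7, 'cdbbdacdbacddba')
  15 → (17, 'cddba')
  16 → (11, 'dacdbacddba')
  17 → (19, 'dba')
  18 → (14, 'dbacddba')
  19 → (8, 'dbbdacdbacddba')
  20 → (4, 'dcbcdbbdacdbacddba')
  21 → (18, 'ddba')

SA = [21, 12, 16, 20, 15, 9, 1, 6, 10, 3, 0, 5, 2, 13, 7, 17, 11, 19, 14, 8, 4, 18]
rank  pair      lcp
   1  s[21:],s[12:]  1  'a'
   2  s[12:],s[16:]  3  'acd'
   3  s[16:],s[20:]  0  ''
   4  s[20:],s[15:]  2  'ba'
   5  s[15:],s[9:]  1  'b'
   6  s[9:],s[1:]  1  'b'
   7  s[1:],s[6:]  2  'bc'
   8  s[6:],s[10:]  1  'b'
   9  s[10:],s[3:]  2  'bd'
  10  s[3:],s[0:]  0  ''
  11  s[0:],s[5:]  3  'cbc'
  12  s[5:],s[2:]  2  'cb'
  13  s[2:],s[13:]  1  'c'
  14  s[13:],s[7:]  3  'cdb'
  15  s[7:],s[17:]  2  'cd'
  16  s[17:],s[11:]  0  ''
  17  s[11:],s[19:]  1  'd'
  18  s[19:],s[14:]  3  'dba'
  19  s[14:],s[8:]  2  'db'
  20  s[8:],s[4:]  1  'd'
  21  s[4:],s[18:]  1  'd'

n(n+1)/2 = 22·23/2 = 253
Σ LCP = 0 + 1 + 3 + 0 + 2 + 1 + 1 + 2 + 1 + 2 + 0 + 3 + 2 + 1 + 3 + 2 + 0 + 1 + 3 + 2 + 1 + 1 = 32
distinct = 253 − 32 = 221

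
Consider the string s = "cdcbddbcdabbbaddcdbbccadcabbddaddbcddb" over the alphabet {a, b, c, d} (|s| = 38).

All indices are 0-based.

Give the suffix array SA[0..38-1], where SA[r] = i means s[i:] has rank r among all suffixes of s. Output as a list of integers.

rank→(start, suffix):
  0 → (9, 'abbbaddcdbbccadcabbddaddbcddb')
  1 → (25, 'abbddaddbcddb')
  2 → (22, 'adcabbddaddbcddb')
  3 → (30, 'addbcddb')
  4 → (13, 'addcdbbccadcabbddaddbcddb')
  5 → (37, 'b')
  6 → (12, 'baddcdbbccadcabbddaddbcddb')
  7 → (11, 'bbaddcdbbccadcabbddaddbcddb')
  8 → (10, 'bbbaddcdbbccadcabbddaddbcddb')
  9 → (18, 'bbccadcabbddaddbcddb')
  10 → (26, 'bbddaddbcddb')
  11 → (19, 'bccadcabbddaddbcddb')
  12 → (6, 'bcdabbbaddcdbbccadcabbddaddbcddb')
  13 → (33, 'bcddb')
  14 → (27, 'bddaddbcddb')
  15 → (3, 'bddbcdabbbaddcdbbccadcabbddaddbcddb')
  16 → (24, 'cabbddaddbcddb')
  17 → (21, 'cadcabbddaddbcddb')
  18 → (2, 'cbddbcdabbbaddcdbbccadcabbddaddbcddb')
  19 → (20, 'ccadcabbddaddbcddb')
  20 → (7, 'cdabbbaddcdbbccadcabbddaddbcddb')
  21 → (16, 'cdbbccadcabbddaddbcddb')
  22 → (0, 'cdcbddbcdabbbaddcdbbccadcabbddaddbcddb')
  23 → (34, 'cddb')
  24 → (8, 'dabbbaddcdbbccadcabbddaddbcddb')
  25 → (29, 'daddbcddb')
  26 → (36, 'db')
  27 → (17, 'dbbccadcabbddaddbcddb')
  28 → (5, 'dbcdabbbaddcdbbccadcabbddaddbcddb')
  29 → (32, 'dbcddb')
  30 → (23, 'dcabbddaddbcddb')
  31 → (1, 'dcbddbcdabbbaddcdbbccadcabbddaddbcddb')
  32 → (15, 'dcdbbccadcabbddaddbcddb')
  33 → (28, 'ddaddbcddb')
  34 → (35, 'ddb')
  35 → (4, 'ddbcdabbbaddcdbbccadcabbddaddbcddb')
  36 → (31, 'ddbcddb')
  37 → (14, 'ddcdbbccadcabbddaddbcddb')

[9, 25, 22, 30, 13, 37, 12, 11, 10, 18, 26, 19, 6, 33, 27, 3, 24, 21, 2, 20, 7, 16, 0, 34, 8, 29, 36, 17, 5, 32, 23, 1, 15, 28, 35, 4, 31, 14]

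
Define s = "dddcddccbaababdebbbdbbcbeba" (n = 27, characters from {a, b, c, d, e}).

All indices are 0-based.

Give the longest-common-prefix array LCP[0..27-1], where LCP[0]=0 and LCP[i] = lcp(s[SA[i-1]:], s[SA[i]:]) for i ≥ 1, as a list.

rank→(start, suffix):
  0 → (26, 'a')
  1 → (9, 'aababdebbbdbbcbeba')
  2 → (10, 'ababdebbbdbbcbeba')
  3 → (12, 'abdebbbdbbcbeba')
  4 → (25, 'ba')
  5 → (8, 'baababdebbbdbbcbeba')
  6 → (11, 'babdebbbdbbcbeba')
  7 → (16, 'bbbdbbcbeba')
  8 → (20, 'bbcbeba')
  9 → (17, 'bbdbbcbeba')
  10 → (21, 'bcbeba')
  11 → (18, 'bdbbcbeba')
  12 → (13, 'bdebbbdbbcbeba')
  13 → (23, 'beba')
  14 → (7, 'cbaababdebbbdbbcbeba')
  15 → (22, 'cbeba')
  16 → (6, 'ccbaababdebbbdbbcbeba')
  17 → (3, 'cddccbaababdebbbdbbcbeba')
  18 → (19, 'dbbcbeba')
  19 → (5, 'dccbaababdebbbdbbcbeba')
  20 → (2, 'dcddccbaababdebbbdbbcbeba')
  21 → (4, 'ddccbaababdebbbdbbcbeba')
  22 → (1, 'ddcddccbaababdebbbdbbcbeba')
  23 → (0, 'dddcddccbaababdebbbdbbcbeba')
  24 → (14, 'debbbdbbcbeba')
  25 → (24, 'eba')
  26 → (15, 'ebbbdbbcbeba')

SA = [26, 9, 10, 12, 25, 8, 11, 16, 20, 17, 21, 18, 13, 23, 7, 22, 6, 3, 19, 5, 2, 4, 1, 0, 14, 24, 15]
i: (SA[i-1],SA[i]) lcp shared
  1: (26,9) 1 'a'
  2: (9,10) 1 'a'
  3: (10,12) 2 'ab'
  4: (12,25) 0 ''
  5: (25,8) 2 'ba'
  6: (8,11) 2 'ba'
  7: (11,16) 1 'b'
  8: (16,20) 2 'bb'
  9: (20,17) 2 'bb'
  10: (17,21) 1 'b'
  11: (21,18) 1 'b'
  12: (18,13) 2 'bd'
  13: (13,23) 1 'b'
  14: (23,7) 0 ''
  15: (7,22) 2 'cb'
  16: (22,6) 1 'c'
  17: (6,3) 1 'c'
  18: (3,19) 0 ''
  19: (19,5) 1 'd'
  20: (5,2) 2 'dc'
  21: (2,4) 1 'd'
  22: (4,1) 3 'ddc'
  23: (1,0) 2 'dd'
  24: (0,14) 1 'd'
  25: (14,24) 0 ''
  26: (24,15) 2 'eb'

[0, 1, 1, 2, 0, 2, 2, 1, 2, 2, 1, 1, 2, 1, 0, 2, 1, 1, 0, 1, 2, 1, 3, 2, 1, 0, 2]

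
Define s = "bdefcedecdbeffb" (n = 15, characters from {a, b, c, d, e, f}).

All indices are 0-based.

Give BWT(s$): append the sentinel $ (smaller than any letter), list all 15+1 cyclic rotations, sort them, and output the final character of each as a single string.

bf$defcebdcdbfee

rank  rotation          last
    0  $bdefcedecdbeffb  b
    1  b$bdefcedecdbeff  f
    2  bdefcedecdbeffb$  $
    3  beffb$bdefcedecd  d
    4  cdbeffb$bdefcede  e
    5  cedecdbeffb$bdef  f
    6  dbeffb$bdefcedec  c
    7  decdbeffb$bdefce  e
    8  defcedecdbeffb$b  b
    9  ecdbeffb$bdefced  d
   10  edecdbeffb$bdefc  c
   11  efcedecdbeffb$bd  d
   12  effb$bdefcedecdb  b
   13  fb$bdefcedecdbef  f
   14  fcedecdbeffb$bde  e
   15  ffb$bdefcedecdbe  e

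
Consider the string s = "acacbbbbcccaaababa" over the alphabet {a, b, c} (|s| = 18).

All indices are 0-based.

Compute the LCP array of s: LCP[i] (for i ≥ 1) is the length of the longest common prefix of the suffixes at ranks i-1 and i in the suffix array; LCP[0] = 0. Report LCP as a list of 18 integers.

[0, 1, 2, 1, 3, 1, 2, 0, 2, 1, 3, 2, 1, 0, 2, 1, 1, 2]

sorted suffixes:
  #0 SA[0]=17  'a'
  #1 SA[1]=11  'aaababa'
  #2 SA[2]=12  'aababa'
  #3 SA[3]=15  'aba'
  #4 SA[4]=13  'ababa'
  #5 SA[5]=0  'acacbbbbcccaaababa'
  #6 SA[6]=2  'acbbbbcccaaababa'
  #7 SA[7]=16  'ba'
  #8 SA[8]=14  'baba'
  #9 SA[9]=4  'bbbbcccaaababa'
  #10 SA[10]=5  'bbbcccaaababa'
  #11 SA[11]=6  'bbcccaaababa'
  #12 SA[12]=7  'bcccaaababa'
  #13 SA[13]=10  'caaababa'
  #14 SA[14]=1  'cacbbbbcccaaababa'
  #15 SA[15]=3  'cbbbbcccaaababa'
  #16 SA[16]=9  'ccaaababa'
  #17 SA[17]=8  'cccaaababa'

SA = [17, 11, 12, 15, 13, 0, 2, 16, 14, 4, 5, 6, 7, 10, 1, 3, 9, 8]
i: (SA[i-1],SA[i]) lcp shared
  1: (17,11) 1 'a'
  2: (11,12) 2 'aa'
  3: (12,15) 1 'a'
  4: (15,13) 3 'aba'
  5: (13,0) 1 'a'
  6: (0,2) 2 'ac'
  7: (2,16) 0 ''
  8: (16,14) 2 'ba'
  9: (14,4) 1 'b'
  10: (4,5) 3 'bbb'
  11: (5,6) 2 'bb'
  12: (6,7) 1 'b'
  13: (7,10) 0 ''
  14: (10,1) 2 'ca'
  15: (1,3) 1 'c'
  16: (3,9) 1 'c'
  17: (9,8) 2 'cc'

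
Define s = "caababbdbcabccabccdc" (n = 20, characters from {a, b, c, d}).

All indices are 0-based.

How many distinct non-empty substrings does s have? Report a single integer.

180

sorted suffixes:
  #0 SA[0]=1  'aababbdbcabccabccdc'
  #1 SA[1]=2  'ababbdbcabccabccdc'
  #2 SA[2]=4  'abbdbcabccabccdc'
  #3 SA[3]=10  'abccabccdc'
  #4 SA[4]=14  'abccdc'
  #5 SA[5]=3  'babbdbcabccabccdc'
  #6 SA[6]=5  'bbdbcabccabccdc'
  #7 SA[7]=8  'bcabccabccdc'
  #8 SA[8]=11  'bccabccdc'
  #9 SA[9]=15  'bccdc'
  #10 SA[10]=6  'bdbcabccabccdc'
  #11 SA[11]=19  'c'
  #12 SA[12]=0  'caababbdbcabccabccdc'
  #13 SA[13]=9  'cabccabccdc'
  #14 SA[14]=13  'cabccdc'
  #15 SA[15]=12  'ccabccdc'
  #16 SA[16]=16  'ccdc'
  #17 SA[17]=17  'cdc'
  #18 SA[18]=7  'dbcabccabccdc'
  #19 SA[19]=18  'dc'

SA = [1, 2, 4, 10, 14, 3, 5, 8, 11, 15, 6, 19, 0, 9, 13, 12, 16, 17, 7, 18]
i: (SA[i-1],SA[i]) lcp shared
  1: (1,2) 1 'a'
  2: (2,4) 2 'ab'
  3: (4,10) 2 'ab'
  4: (10,14) 4 'abcc'
  5: (14,3) 0 ''
  6: (3,5) 1 'b'
  7: (5,8) 1 'b'
  8: (8,11) 2 'bc'
  9: (11,15) 3 'bcc'
  10: (15,6) 1 'b'
  11: (6,19) 0 ''
  12: (19,0) 1 'c'
  13: (0,9) 2 'ca'
  14: (9,13) 5 'cabcc'
  15: (13,12) 1 'c'
  16: (12,16) 2 'cc'
  17: (16,17) 1 'c'
  18: (17,7) 0 ''
  19: (7,18) 1 'd'

n(n+1)/2 = 20·21/2 = 210
Σ LCP = 0 + 1 + 2 + 2 + 4 + 0 + 1 + 1 + 2 + 3 + 1 + 0 + 1 + 2 + 5 + 1 + 2 + 1 + 0 + 1 = 30
distinct = 210 − 30 = 180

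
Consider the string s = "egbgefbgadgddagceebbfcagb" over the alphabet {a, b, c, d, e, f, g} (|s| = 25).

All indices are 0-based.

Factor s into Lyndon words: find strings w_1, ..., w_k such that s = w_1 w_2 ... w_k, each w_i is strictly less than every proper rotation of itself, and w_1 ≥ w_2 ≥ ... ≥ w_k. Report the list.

emit factor 1: 'eg' (i=0, period=2)
emit factor 2: 'bgef' (i=2, period=4)
emit factor 3: 'bg' (i=6, period=2)
emit factor 4: 'adgddagceebbfcagb' (i=8, period=17)

["eg", "bgef", "bg", "adgddagceebbfcagb"]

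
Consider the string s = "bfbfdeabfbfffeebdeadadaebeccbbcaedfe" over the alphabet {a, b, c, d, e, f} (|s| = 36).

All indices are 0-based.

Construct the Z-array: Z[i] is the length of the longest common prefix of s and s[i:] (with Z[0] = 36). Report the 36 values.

[36, 0, 2, 0, 0, 0, 0, 4, 0, 2, 0, 0, 0, 0, 0, 1, 0, 0, 0, 0, 0, 0, 0, 0, 1, 0, 0, 0, 1, 1, 0, 0, 0, 0, 0, 0]

Z[0]=36
i=1: i≥r, start 0; Z[1]=0
i=2: i≥r, start 0; Z[2]=2 grow→box=[2,4)
i=3: min(r-i=1, Z[1]=0)=0; Z[3]=0
i=4: i≥r, start 0; Z[4]=0
i=5: i≥r, start 0; Z[5]=0
i=6: i≥r, start 0; Z[6]=0
i=7: i≥r, start 0; Z[7]=4 grow→box=[7,11)
i=8: min(r-i=3, Z[1]=0)=0; Z[8]=0
i=9: min(r-i=2, Z[2]=2)=2; Z[9]=2
i=10: min(r-i=1, Z[3]=0)=0; Z[10]=0
i=11: i≥r, start 0; Z[11]=0
i=12: i≥r, start 0; Z[12]=0
i=13: i≥r, start 0; Z[13]=0
i=14: i≥r, start 0; Z[14]=0
i=15: i≥r, start 0; Z[15]=1 grow→box=[15,16)
i=16: i≥r, start 0; Z[16]=0
i=17: i≥r, start 0; Z[17]=0
i=18: i≥r, start 0; Z[18]=0
i=19: i≥r, start 0; Z[19]=0
i=20: i≥r, start 0; Z[20]=0
i=21: i≥r, start 0; Z[21]=0
i=22: i≥r, start 0; Z[22]=0
i=23: i≥r, start 0; Z[23]=0
i=24: i≥r, start 0; Z[24]=1 grow→box=[24,25)
i=25: i≥r, start 0; Z[25]=0
i=26: i≥r, start 0; Z[26]=0
i=27: i≥r, start 0; Z[27]=0
i=28: i≥r, start 0; Z[28]=1 grow→box=[28,29)
i=29: i≥r, start 0; Z[29]=1 grow→box=[29,30)
i=30: i≥r, start 0; Z[30]=0
i=31: i≥r, start 0; Z[31]=0
i=32: i≥r, start 0; Z[32]=0
i=33: i≥r, start 0; Z[33]=0
i=34: i≥r, start 0; Z[34]=0
i=35: i≥r, start 0; Z[35]=0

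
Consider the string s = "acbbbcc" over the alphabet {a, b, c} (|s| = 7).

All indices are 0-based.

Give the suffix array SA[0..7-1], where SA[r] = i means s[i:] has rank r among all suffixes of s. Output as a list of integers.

[0, 2, 3, 4, 6, 1, 5]

sorted suffixes:
  #0 SA[0]=0  'acbbbcc'
  #1 SA[1]=2  'bbbcc'
  #2 SA[2]=3  'bbcc'
  #3 SA[3]=4  'bcc'
  #4 SA[4]=6  'c'
  #5 SA[5]=1  'cbbbcc'
  #6 SA[6]=5  'cc'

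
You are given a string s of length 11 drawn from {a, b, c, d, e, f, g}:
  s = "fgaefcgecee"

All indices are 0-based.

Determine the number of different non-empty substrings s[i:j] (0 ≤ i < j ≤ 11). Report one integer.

60

sorted suffixes:
  #0 SA[0]=2  'aefcgecee'
  #1 SA[1]=8  'cee'
  #2 SA[2]=5  'cgecee'
  #3 SA[3]=10  'e'
  #4 SA[4]=7  'ecee'
  #5 SA[5]=9  'ee'
  #6 SA[6]=3  'efcgecee'
  #7 SA[7]=4  'fcgecee'
  #8 SA[8]=0  'fgaefcgecee'
  #9 SA[9]=1  'gaefcgecee'
  #10 SA[10]=6  'gecee'

SA = [2, 8, 5, 10, 7, 9, 3, 4, 0, 1, 6]
i: (SA[i-1],SA[i]) lcp shared
  1: (2,8) 0 ''
  2: (8,5) 1 'c'
  3: (5,10) 0 ''
  4: (10,7) 1 'e'
  5: (7,9) 1 'e'
  6: (9,3) 1 'e'
  7: (3,4) 0 ''
  8: (4,0) 1 'f'
  9: (0,1) 0 ''
  10: (1,6) 1 'g'

n(n+1)/2 = 11·12/2 = 66
Σ LCP = 0 + 0 + 1 + 0 + 1 + 1 + 1 + 0 + 1 + 0 + 1 = 6
distinct = 66 − 6 = 60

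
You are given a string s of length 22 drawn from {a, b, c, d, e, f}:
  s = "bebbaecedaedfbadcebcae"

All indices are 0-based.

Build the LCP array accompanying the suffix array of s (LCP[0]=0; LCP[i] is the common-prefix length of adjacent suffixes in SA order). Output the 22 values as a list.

rank | idx | suffix
   0 |  14 | adcebcae
   1 |  20 | ae
   2 |   4 | aecedaedfbadcebcae
   3 |   9 | aedfbadcebcae
   4 |  13 | badcebcae
   5 |   3 | baecedaedfbadcebcae
   6 |   2 | bbaecedaedfbadcebcae
   7 |  18 | bcae
   8 |   0 | bebbaecedaedfbadcebcae
   9 |  19 | cae
  10 |  16 | cebcae
  11 |   6 | cedaedfbadcebcae
  12 |   8 | daedfbadcebcae
  13 |  15 | dcebcae
  14 |  11 | dfbadcebcae
  15 |  21 | e
  16 |   1 | ebbaecedaedfbadcebcae
  17 |  17 | ebcae
  18 |   5 | ecedaedfbadcebcae
  19 |   7 | edaedfbadcebcae
  20 |  10 | edfbadcebcae
  21 |  12 | fbadcebcae

SA = [14, 20, 4, 9, 13, 3, 2, 18, 0, 19, 16, 6, 8, 15, 11, 21, 1, 17, 5, 7, 10, 12]
[i] adj suffixes → lcp
  [1] 14/20 → 1 ('a')
  [2] 20/4 → 2 ('ae')
  [3] 4/9 → 2 ('ae')
  [4] 9/13 → 0 ('')
  [5] 13/3 → 2 ('ba')
  [6] 3/2 → 1 ('b')
  [7] 2/18 → 1 ('b')
  [8] 18/0 → 1 ('b')
  [9] 0/19 → 0 ('')
  [10] 19/16 → 1 ('c')
  [11] 16/6 → 2 ('ce')
  [12] 6/8 → 0 ('')
  [13] 8/15 → 1 ('d')
  [14] 15/11 → 1 ('d')
  [15] 11/21 → 0 ('')
  [16] 21/1 → 1 ('e')
  [17] 1/17 → 2 ('eb')
  [18] 17/5 → 1 ('e')
  [19] 5/7 → 1 ('e')
  [20] 7/10 → 2 ('ed')
  [21] 10/12 → 0 ('')

[0, 1, 2, 2, 0, 2, 1, 1, 1, 0, 1, 2, 0, 1, 1, 0, 1, 2, 1, 1, 2, 0]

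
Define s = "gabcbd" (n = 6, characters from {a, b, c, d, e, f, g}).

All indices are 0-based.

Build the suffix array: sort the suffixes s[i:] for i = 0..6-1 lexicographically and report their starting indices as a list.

sorted suffixes:
  #0 SA[0]=1  'abcbd'
  #1 SA[1]=2  'bcbd'
  #2 SA[2]=4  'bd'
  #3 SA[3]=3  'cbd'
  #4 SA[4]=5  'd'
  #5 SA[5]=0  'gabcbd'

[1, 2, 4, 3, 5, 0]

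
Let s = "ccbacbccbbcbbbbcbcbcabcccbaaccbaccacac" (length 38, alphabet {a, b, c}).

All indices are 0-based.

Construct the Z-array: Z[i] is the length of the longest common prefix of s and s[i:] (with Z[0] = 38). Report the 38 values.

[38, 1, 0, 0, 1, 0, 3, 1, 0, 0, 1, 0, 0, 0, 0, 1, 0, 1, 0, 1, 0, 0, 2, 4, 1, 0, 0, 0, 5, 1, 0, 0, 2, 1, 0, 1, 0, 1]

Z[0]=38
i=1: outside box; Z[1]=1 scan→box=[1,2)
i=2: outside box; Z[2]=0
i=3: outside box; Z[3]=0
i=4: outside box; Z[4]=1 scan→box=[4,5)
i=5: outside box; Z[5]=0
i=6: outside box; Z[6]=3 scan→box=[6,9)
i=7: min(r-i=2, Z[1]=1)=1; Z[7]=1
i=8: min(r-i=1, Z[2]=0)=0; Z[8]=0
i=9: outside box; Z[9]=0
i=10: outside box; Z[10]=1 scan→box=[10,11)
i=11: outside box; Z[11]=0
i=12: outside box; Z[12]=0
i=13: outside box; Z[13]=0
i=14: outside box; Z[14]=0
i=15: outside box; Z[15]=1 scan→box=[15,16)
i=16: outside box; Z[16]=0
i=17: outside box; Z[17]=1 scan→box=[17,18)
i=18: outside box; Z[18]=0
i=19: outside box; Z[19]=1 scan→box=[19,20)
i=20: outside box; Z[20]=0
i=21: outside box; Z[21]=0
i=22: outside box; Z[22]=2 scan→box=[22,24)
i=23: min(r-i=1, Z[1]=1)=1; Z[23]=4 scan→box=[23,27)
i=24: min(r-i=3, Z[1]=1)=1; Z[24]=1
i=25: min(r-i=2, Z[2]=0)=0; Z[25]=0
i=26: min(r-i=1, Z[3]=0)=0; Z[26]=0
i=27: outside box; Z[27]=0
i=28: outside box; Z[28]=5 scan→box=[28,33)
i=29: min(r-i=4, Z[1]=1)=1; Z[29]=1
i=30: min(r-i=3, Z[2]=0)=0; Z[30]=0
i=31: min(r-i=2, Z[3]=0)=0; Z[31]=0
i=32: min(r-i=1, Z[4]=1)=1; Z[32]=2 scan→box=[32,34)
i=33: min(r-i=1, Z[1]=1)=1; Z[33]=1
i=34: outside box; Z[34]=0
i=35: outside box; Z[35]=1 scan→box=[35,36)
i=36: outside box; Z[36]=0
i=37: outside box; Z[37]=1 scan→box=[37,38)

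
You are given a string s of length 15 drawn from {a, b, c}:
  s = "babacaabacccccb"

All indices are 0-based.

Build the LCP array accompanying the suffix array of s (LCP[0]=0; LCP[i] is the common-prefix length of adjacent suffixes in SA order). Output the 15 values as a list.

[0, 1, 4, 1, 2, 0, 1, 2, 3, 0, 1, 1, 2, 3, 4]

rank→(start, suffix):
  0 → (5, 'aabacccccb')
  1 → (1, 'abacaabacccccb')
  2 → (6, 'abacccccb')
  3 → (3, 'acaabacccccb')
  4 → (8, 'acccccb')
  5 → (14, 'b')
  6 → (0, 'babacaabacccccb')
  7 → (2, 'bacaabacccccb')
  8 → (7, 'bacccccb')
  9 → (4, 'caabacccccb')
  10 → (13, 'cb')
  11 → (12, 'ccb')
  12 → (11, 'cccb')
  13 → (10, 'ccccb')
  14 → (9, 'cccccb')

SA = [5, 1, 6, 3, 8, 14, 0, 2, 7, 4, 13, 12, 11, 10, 9]
[i] adj suffixes → lcp
  [1] 5/1 → 1 ('a')
  [2] 1/6 → 4 ('abac')
  [3] 6/3 → 1 ('a')
  [4] 3/8 → 2 ('ac')
  [5] 8/14 → 0 ('')
  [6] 14/0 → 1 ('b')
  [7] 0/2 → 2 ('ba')
  [8] 2/7 → 3 ('bac')
  [9] 7/4 → 0 ('')
  [10] 4/13 → 1 ('c')
  [11] 13/12 → 1 ('c')
  [12] 12/11 → 2 ('cc')
  [13] 11/10 → 3 ('ccc')
  [14] 10/9 → 4 ('cccc')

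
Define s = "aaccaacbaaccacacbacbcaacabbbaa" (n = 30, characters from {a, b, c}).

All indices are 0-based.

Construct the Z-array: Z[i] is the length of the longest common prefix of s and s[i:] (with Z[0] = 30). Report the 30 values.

Z[0]=30
i=1: outside box; Z[1]=1 scan→box=[1,2)
i=2: outside box; Z[2]=0
i=3: outside box; Z[3]=0
i=4: outside box; Z[4]=3 scan→box=[4,7)
i=5: min(r-i=2, Z[1]=1)=1; Z[5]=1
i=6: min(r-i=1, Z[2]=0)=0; Z[6]=0
i=7: outside box; Z[7]=0
i=8: outside box; Z[8]=5 scan→box=[8,13)
i=9: min(r-i=4, Z[1]=1)=1; Z[9]=1
i=10: min(r-i=3, Z[2]=0)=0; Z[10]=0
i=11: min(r-i=2, Z[3]=0)=0; Z[11]=0
i=12: min(r-i=1, Z[4]=3)=1; Z[12]=1
i=13: outside box; Z[13]=0
i=14: outside box; Z[14]=1 scan→box=[14,15)
i=15: outside box; Z[15]=0
i=16: outside box; Z[16]=0
i=17: outside box; Z[17]=1 scan→box=[17,18)
i=18: outside box; Z[18]=0
i=19: outside box; Z[19]=0
i=20: outside box; Z[20]=0
i=21: outside box; Z[21]=3 scan→box=[21,24)
i=22: min(r-i=2, Z[1]=1)=1; Z[22]=1
i=23: min(r-i=1, Z[2]=0)=0; Z[23]=0
i=24: outside box; Z[24]=1 scan→box=[24,25)
i=25: outside box; Z[25]=0
i=26: outside box; Z[26]=0
i=27: outside box; Z[27]=0
i=28: outside box; Z[28]=2 scan→box=[28,30)
i=29: min(r-i=1, Z[1]=1)=1; Z[29]=1

[30, 1, 0, 0, 3, 1, 0, 0, 5, 1, 0, 0, 1, 0, 1, 0, 0, 1, 0, 0, 0, 3, 1, 0, 1, 0, 0, 0, 2, 1]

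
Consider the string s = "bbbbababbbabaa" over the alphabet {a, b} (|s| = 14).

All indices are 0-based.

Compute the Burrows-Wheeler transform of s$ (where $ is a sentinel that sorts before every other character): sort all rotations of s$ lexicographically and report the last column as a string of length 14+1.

rank  rotation         last
    0  $bbbbababbbabaa  a
    1  a$bbbbababbbaba  a
    2  aa$bbbbababbbab  b
    3  abaa$bbbbababbb  b
    4  ababbbabaa$bbbb  b
    5  abbbabaa$bbbbab  b
    6  baa$bbbbababbba  a
    7  babaa$bbbbababb  b
    8  bababbbabaa$bbb  b
    9  babbbabaa$bbbba  a
   10  bbabaa$bbbbabab  b
   11  bbababbbabaa$bb  b
   12  bbbabaa$bbbbaba  a
   13  bbbababbbabaa$b  b
   14  bbbbababbbabaa$  $

aabbbbabbabbab$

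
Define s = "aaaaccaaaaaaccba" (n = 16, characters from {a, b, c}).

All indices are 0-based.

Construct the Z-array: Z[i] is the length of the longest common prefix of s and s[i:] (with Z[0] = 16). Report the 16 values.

[16, 3, 2, 1, 0, 0, 4, 4, 6, 3, 2, 1, 0, 0, 0, 1]

Z[0]=16
i=1: fresh scan; Z[1]=3 extend→box=[1,4)
i=2: min(r-i=2, Z[1]=3)=2; Z[2]=2
i=3: min(r-i=1, Z[2]=2)=1; Z[3]=1
i=4: fresh scan; Z[4]=0
i=5: fresh scan; Z[5]=0
i=6: fresh scan; Z[6]=4 extend→box=[6,10)
i=7: min(r-i=3, Z[1]=3)=3; Z[7]=4 extend→box=[7,11)
i=8: min(r-i=3, Z[1]=3)=3; Z[8]=6 extend→box=[8,14)
i=9: min(r-i=5, Z[1]=3)=3; Z[9]=3
i=10: min(r-i=4, Z[2]=2)=2; Z[10]=2
i=11: min(r-i=3, Z[3]=1)=1; Z[11]=1
i=12: min(r-i=2, Z[4]=0)=0; Z[12]=0
i=13: min(r-i=1, Z[5]=0)=0; Z[13]=0
i=14: fresh scan; Z[14]=0
i=15: fresh scan; Z[15]=1 extend→box=[15,16)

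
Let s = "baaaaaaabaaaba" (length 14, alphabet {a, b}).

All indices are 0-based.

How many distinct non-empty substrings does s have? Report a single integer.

65

rank→(start, suffix):
  0 → (13, 'a')
  1 → (1, 'aaaaaaabaaaba')
  2 → (2, 'aaaaaabaaaba')
  3 → (3, 'aaaaabaaaba')
  4 → (4, 'aaaabaaaba')
  5 → (9, 'aaaba')
  6 → (5, 'aaabaaaba')
  7 → (10, 'aaba')
  8 → (6, 'aabaaaba')
  9 → (11, 'aba')
  10 → (7, 'abaaaba')
  11 → (12, 'ba')
  12 → (0, 'baaaaaaabaaaba')
  13 → (8, 'baaaba')

SA = [13, 1, 2, 3, 4, 9, 5, 10, 6, 11, 7, 12, 0, 8]
i: (SA[i-1],SA[i]) lcp shared
  1: (13,1) 1 'a'
  2: (1,2) 6 'aaaaaa'
  3: (2,3) 5 'aaaaa'
  4: (3,4) 4 'aaaa'
  5: (4,9) 3 'aaa'
  6: (9,5) 5 'aaaba'
  7: (5,10) 2 'aa'
  8: (10,6) 4 'aaba'
  9: (6,11) 1 'a'
  10: (11,7) 3 'aba'
  11: (7,12) 0 ''
  12: (12,0) 2 'ba'
  13: (0,8) 4 'baaa'

n(n+1)/2 = 14·15/2 = 105
Σ LCP = 0 + 1 + 6 + 5 + 4 + 3 + 5 + 2 + 4 + 1 + 3 + 0 + 2 + 4 = 40
distinct = 105 − 40 = 65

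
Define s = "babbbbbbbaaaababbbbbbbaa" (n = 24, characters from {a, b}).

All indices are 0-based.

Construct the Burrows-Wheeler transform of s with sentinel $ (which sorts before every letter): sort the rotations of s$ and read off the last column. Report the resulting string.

aabbaaabbbba$bbbbbbbbbbaa

rank  rotation                   last
    0  $babbbbbbbaaaababbbbbbbaa  a
    1  a$babbbbbbbaaaababbbbbbba  a
    2  aa$babbbbbbbaaaababbbbbbb  b
    3  aaaababbbbbbbaa$babbbbbbb  b
    4  aaababbbbbbbaa$babbbbbbba  a
    5  aababbbbbbbaa$babbbbbbbaa  a
    6  ababbbbbbbaa$babbbbbbbaaa  a
    7  abbbbbbbaa$babbbbbbbaaaab  b
    8  abbbbbbbaaaababbbbbbbaa$b  b
    9  baa$babbbbbbbaaaababbbbbb  b
   10  baaaababbbbbbbaa$babbbbbb  b
   11  babbbbbbbaa$babbbbbbbaaaa  a
   12  babbbbbbbaaaababbbbbbbaa$  $
   13  bbaa$babbbbbbbaaaababbbbb  b
   14  bbaaaababbbbbbbaa$babbbbb  b
   15  bbbaa$babbbbbbbaaaababbbb  b
   16  bbbaaaababbbbbbbaa$babbbb  b
   17  bbbbaa$babbbbbbbaaaababbb  b
   18  bbbbaaaababbbbbbbaa$babbb  b
   19  bbbbbaa$babbbbbbbaaaababb  b
   20  bbbbbaaaababbbbbbbaa$babb  b
   21  bbbbbbaa$babbbbbbbaaaabab  b
   22  bbbbbbaaaababbbbbbbaa$bab  b
   23  bbbbbbbaa$babbbbbbbaaaaba  a
   24  bbbbbbbaaaababbbbbbbaa$ba  a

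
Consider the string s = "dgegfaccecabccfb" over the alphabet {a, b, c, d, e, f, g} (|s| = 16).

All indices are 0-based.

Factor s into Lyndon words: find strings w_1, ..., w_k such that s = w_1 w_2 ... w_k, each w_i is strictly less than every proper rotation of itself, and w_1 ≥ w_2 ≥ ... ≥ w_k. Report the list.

emit factor 1: 'dgegf' (i=0, period=5)
emit factor 2: 'accec' (i=5, period=5)
emit factor 3: 'abccfb' (i=10, period=6)

["dgegf", "accec", "abccfb"]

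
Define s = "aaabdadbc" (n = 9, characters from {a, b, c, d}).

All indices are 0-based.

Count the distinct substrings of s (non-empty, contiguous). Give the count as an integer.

39

rank | idx | suffix
   0 |   0 | aaabdadbc
   1 |   1 | aabdadbc
   2 |   2 | abdadbc
   3 |   5 | adbc
   4 |   7 | bc
   5 |   3 | bdadbc
   6 |   8 | c
   7 |   4 | dadbc
   8 |   6 | dbc

SA = [0, 1, 2, 5, 7, 3, 8, 4, 6]
rank  pair      lcp
   1  s[0:],s[1:]  2  'aa'
   2  s[1:],s[2:]  1  'a'
   3  s[2:],s[5:]  1  'a'
   4  s[5:],s[7:]  0  ''
   5  s[7:],s[3:]  1  'b'
   6  s[3:],s[8:]  0  ''
   7  s[8:],s[4:]  0  ''
   8  s[4:],s[6:]  1  'd'

n(n+1)/2 = 9·10/2 = 45
Σ LCP = 0 + 2 + 1 + 1 + 0 + 1 + 0 + 0 + 1 = 6
distinct = 45 − 6 = 39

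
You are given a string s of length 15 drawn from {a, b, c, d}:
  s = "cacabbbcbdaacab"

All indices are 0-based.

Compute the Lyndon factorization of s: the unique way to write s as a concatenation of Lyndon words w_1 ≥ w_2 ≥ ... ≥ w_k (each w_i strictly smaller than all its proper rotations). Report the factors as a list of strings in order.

emit factor 1: 'c' (i=0, period=1)
emit factor 2: 'ac' (i=1, period=2)
emit factor 3: 'abbbcbd' (i=3, period=7)
emit factor 4: 'aacab' (i=10, period=5)

["c", "ac", "abbbcbd", "aacab"]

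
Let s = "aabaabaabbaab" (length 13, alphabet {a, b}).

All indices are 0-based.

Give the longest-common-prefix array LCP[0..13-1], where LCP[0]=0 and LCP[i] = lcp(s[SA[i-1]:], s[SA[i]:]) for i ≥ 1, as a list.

rank→(start, suffix):
  0 → (10, 'aab')
  1 → (0, 'aabaabaabbaab')
  2 → (3, 'aabaabbaab')
  3 → (6, 'aabbaab')
  4 → (11, 'ab')
  5 → (1, 'abaabaabbaab')
  6 → (4, 'abaabbaab')
  7 → (7, 'abbaab')
  8 → (12, 'b')
  9 → (9, 'baab')
  10 → (2, 'baabaabbaab')
  11 → (5, 'baabbaab')
  12 → (8, 'bbaab')

SA = [10, 0, 3, 6, 11, 1, 4, 7, 12, 9, 2, 5, 8]
rank  pair      lcp
   1  s[10:],s[0:]  3  'aab'
   2  s[0:],s[3:]  6  'aabaab'
   3  s[3:],s[6:]  3  'aab'
   4  s[6:],s[11:]  1  'a'
   5  s[11:],s[1:]  2  'ab'
   6  s[1:],s[4:]  5  'abaab'
   7  s[4:],s[7:]  2  'ab'
   8  s[7:],s[12:]  0  ''
   9  s[12:],s[9:]  1  'b'
  10  s[9:],s[2:]  4  'baab'
  11  s[2:],s[5:]  4  'baab'
  12  s[5:],s[8:]  1  'b'

[0, 3, 6, 3, 1, 2, 5, 2, 0, 1, 4, 4, 1]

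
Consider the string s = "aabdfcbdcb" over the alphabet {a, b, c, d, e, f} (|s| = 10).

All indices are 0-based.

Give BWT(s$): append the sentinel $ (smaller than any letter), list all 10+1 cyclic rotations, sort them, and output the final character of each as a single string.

b$accadfbbd

rank  rotation     last
    0  $aabdfcbdcb  b
    1  aabdfcbdcb$  $
    2  abdfcbdcb$a  a
    3  b$aabdfcbdc  c
    4  bdcb$aabdfc  c
    5  bdfcbdcb$aa  a
    6  cb$aabdfcbd  d
    7  cbdcb$aabdf  f
    8  dcb$aabdfcb  b
    9  dfcbdcb$aab  b
   10  fcbdcb$aabd  d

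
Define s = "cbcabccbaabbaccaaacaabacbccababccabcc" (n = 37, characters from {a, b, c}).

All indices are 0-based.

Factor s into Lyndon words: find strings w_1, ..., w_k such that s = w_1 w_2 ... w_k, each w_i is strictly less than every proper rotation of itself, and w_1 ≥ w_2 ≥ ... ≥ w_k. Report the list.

emit factor 1: 'c' (i=0, period=1)
emit factor 2: 'bc' (i=1, period=2)
emit factor 3: 'abccb' (i=3, period=5)
emit factor 4: 'aabbacc' (i=8, period=7)
emit factor 5: 'aaacaabacbccababccabcc' (i=15, period=22)

["c", "bc", "abccb", "aabbacc", "aaacaabacbccababccabcc"]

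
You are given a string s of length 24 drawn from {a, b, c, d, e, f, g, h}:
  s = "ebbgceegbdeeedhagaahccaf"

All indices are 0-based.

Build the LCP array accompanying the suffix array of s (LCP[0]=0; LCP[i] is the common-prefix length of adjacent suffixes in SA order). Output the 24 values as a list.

rank→(start, suffix):
  0 → (17, 'aahccaf')
  1 → (22, 'af')
  2 → (15, 'agaahccaf')
  3 → (18, 'ahccaf')
  4 → (1, 'bbgceegbdeeedhagaahccaf')
  5 → (8, 'bdeeedhagaahccaf')
  6 → (2, 'bgceegbdeeedhagaahccaf')
  7 → (21, 'caf')
  8 → (20, 'ccaf')
  9 → (4, 'ceegbdeeedhagaahccaf')
  10 → (9, 'deeedhagaahccaf')
  11 → (13, 'dhagaahccaf')
  12 → (0, 'ebbgceegbdeeedhagaahccaf')
  13 → (12, 'edhagaahccaf')
  14 → (11, 'eedhagaahccaf')
  15 → (10, 'eeedhagaahccaf')
  16 → (5, 'eegbdeeedhagaahccaf')
  17 → (6, 'egbdeeedhagaahccaf')
  18 → (23, 'f')
  19 → (16, 'gaahccaf')
  20 → (7, 'gbdeeedhagaahccaf')
  21 → (3, 'gceegbdeeedhagaahccaf')
  22 → (14, 'hagaahccaf')
  23 → (19, 'hccaf')

SA = [17, 22, 15, 18, 1, 8, 2, 21, 20, 4, 9, 13, 0, 12, 11, 10, 5, 6, 23, 16, 7, 3, 14, 19]
rank  pair      lcp
   1  s[17:],s[22:]  1  'a'
   2  s[22:],s[15:]  1  'a'
   3  s[15:],s[18:]  1  'a'
   4  s[18:],s[1:]  0  ''
   5  s[1:],s[8:]  1  'b'
   6  s[8:],s[2:]  1  'b'
   7  s[2:],s[21:]  0  ''
   8  s[21:],s[20:]  1  'c'
   9  s[20:],s[4:]  1  'c'
  10  s[4:],s[9:]  0  ''
  11  s[9:],s[13:]  1  'd'
  12  s[13:],s[0:]  0  ''
  13  s[0:],s[12:]  1  'e'
  14  s[12:],s[11:]  1  'e'
  15  s[11:],s[10:]  2  'ee'
  16  s[10:],s[5:]  2  'ee'
  17  s[5:],s[6:]  1  'e'
  18  s[6:],s[23:]  0  ''
  19  s[23:],s[16:]  0  ''
  20  s[16:],s[7:]  1  'g'
  21  s[7:],s[3:]  1  'g'
  22  s[3:],s[14:]  0  ''
  23  s[14:],s[19:]  1  'h'

[0, 1, 1, 1, 0, 1, 1, 0, 1, 1, 0, 1, 0, 1, 1, 2, 2, 1, 0, 0, 1, 1, 0, 1]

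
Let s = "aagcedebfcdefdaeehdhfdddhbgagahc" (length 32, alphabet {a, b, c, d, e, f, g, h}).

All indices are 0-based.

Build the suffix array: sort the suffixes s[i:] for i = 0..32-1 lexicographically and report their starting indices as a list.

[0, 14, 27, 1, 29, 7, 25, 31, 9, 3, 13, 21, 22, 5, 10, 23, 18, 6, 4, 15, 11, 16, 8, 12, 20, 26, 28, 2, 24, 30, 17, 19]

rank→(start, suffix):
  0 → (0, 'aagcedebfcdefdaeehdhfdddhbgagahc')
  1 → (14, 'aeehdhfdddhbgagahc')
  2 → (27, 'agahc')
  3 → (1, 'agcedebfcdefdaeehdhfdddhbgagahc')
  4 → (29, 'ahc')
  5 → (7, 'bfcdefdaeehdhfdddhbgagahc')
  6 → (25, 'bgagahc')
  7 → (31, 'c')
  8 → (9, 'cdefdaeehdhfdddhbgagahc')
  9 → (3, 'cedebfcdefdaeehdhfdddhbgagahc')
  10 → (13, 'daeehdhfdddhbgagahc')
  11 → (21, 'dddhbgagahc')
  12 → (22, 'ddhbgagahc')
  13 → (5, 'debfcdefdaeehdhfdddhbgagahc')
  14 → (10, 'defdaeehdhfdddhbgagahc')
  15 → (23, 'dhbgagahc')
  16 → (18, 'dhfdddhbgagahc')
  17 → (6, 'ebfcdefdaeehdhfdddhbgagahc')
  18 → (4, 'edebfcdefdaeehdhfdddhbgagahc')
  19 → (15, 'eehdhfdddhbgagahc')
  20 → (11, 'efdaeehdhfdddhbgagahc')
  21 → (16, 'ehdhfdddhbgagahc')
  22 → (8, 'fcdefdaeehdhfdddhbgagahc')
  23 → (12, 'fdaeehdhfdddhbgagahc')
  24 → (20, 'fdddhbgagahc')
  25 → (26, 'gagahc')
  26 → (28, 'gahc')
  27 → (2, 'gcedebfcdefdaeehdhfdddhbgagahc')
  28 → (24, 'hbgagahc')
  29 → (30, 'hc')
  30 → (17, 'hdhfdddhbgagahc')
  31 → (19, 'hfdddhbgagahc')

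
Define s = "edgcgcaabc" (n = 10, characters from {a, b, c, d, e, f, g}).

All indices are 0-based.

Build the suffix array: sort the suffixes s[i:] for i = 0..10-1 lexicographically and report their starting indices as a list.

[6, 7, 8, 9, 5, 3, 1, 0, 4, 2]

rank | idx | suffix
   0 |   6 | aabc
   1 |   7 | abc
   2 |   8 | bc
   3 |   9 | c
   4 |   5 | caabc
   5 |   3 | cgcaabc
   6 |   1 | dgcgcaabc
   7 |   0 | edgcgcaabc
   8 |   4 | gcaabc
   9 |   2 | gcgcaabc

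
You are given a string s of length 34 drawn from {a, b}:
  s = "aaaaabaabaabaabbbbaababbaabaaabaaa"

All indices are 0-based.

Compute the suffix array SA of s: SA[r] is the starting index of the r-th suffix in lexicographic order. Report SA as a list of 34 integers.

[33, 32, 31, 0, 1, 27, 2, 28, 24, 3, 6, 9, 18, 12, 29, 25, 4, 7, 10, 19, 21, 13, 30, 26, 23, 5, 8, 17, 11, 20, 22, 16, 15, 14]

rank→(start, suffix):
  0 → (33, 'a')
  1 → (32, 'aa')
  2 → (31, 'aaa')
  3 → (0, 'aaaaabaabaabaabbbbaababbaabaaabaaa')
  4 → (1, 'aaaabaabaabaabbbbaababbaabaaabaaa')
  5 → (27, 'aaabaaa')
  6 → (2, 'aaabaabaabaabbbbaababbaabaaabaaa')
  7 → (28, 'aabaaa')
  8 → (24, 'aabaaabaaa')
  9 → (3, 'aabaabaabaabbbbaababbaabaaabaaa')
  10 → (6, 'aabaabaabbbbaababbaabaaabaaa')
  11 → (9, 'aabaabbbbaababbaabaaabaaa')
  12 → (18, 'aababbaabaaabaaa')
  13 → (12, 'aabbbbaababbaabaaabaaa')
  14 → (29, 'abaaa')
  15 → (25, 'abaaabaaa')
  16 → (4, 'abaabaabaabbbbaababbaabaaabaaa')
  17 → (7, 'abaabaabbbbaababbaabaaabaaa')
  18 → (10, 'abaabbbbaababbaabaaabaaa')
  19 → (19, 'ababbaabaaabaaa')
  20 → (21, 'abbaabaaabaaa')
  21 → (13, 'abbbbaababbaabaaabaaa')
  22 → (30, 'baaa')
  23 → (26, 'baaabaaa')
  24 → (23, 'baabaaabaaa')
  25 → (5, 'baabaabaabbbbaababbaabaaabaaa')
  26 → (8, 'baabaabbbbaababbaabaaabaaa')
  27 → (17, 'baababbaabaaabaaa')
  28 → (11, 'baabbbbaababbaabaaabaaa')
  29 → (20, 'babbaabaaabaaa')
  30 → (22, 'bbaabaaabaaa')
  31 → (16, 'bbaababbaabaaabaaa')
  32 → (15, 'bbbaababbaabaaabaaa')
  33 → (14, 'bbbbaababbaabaaabaaa')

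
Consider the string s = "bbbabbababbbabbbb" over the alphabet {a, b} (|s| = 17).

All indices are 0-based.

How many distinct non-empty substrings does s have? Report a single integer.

rank→(start, suffix):
  0 → (6, 'ababbbabbbb')
  1 → (3, 'abbababbbabbbb')
  2 → (8, 'abbbabbbb')
  3 → (12, 'abbbb')
  4 → (16, 'b')
  5 → (5, 'bababbbabbbb')
  6 → (2, 'babbababbbabbbb')
  7 → (7, 'babbbabbbb')
  8 → (11, 'babbbb')
  9 → (15, 'bb')
  10 → (4, 'bbababbbabbbb')
  11 → (1, 'bbabbababbbabbbb')
  12 → (10, 'bbabbbb')
  13 → (14, 'bbb')
  14 → (0, 'bbbabbababbbabbbb')
  15 → (9, 'bbbabbbb')
  16 → (13, 'bbbb')

SA = [6, 3, 8, 12, 16, 5, 2, 7, 11, 15, 4, 1, 10, 14, 0, 9, 13]
[i] adj suffixes → lcp
  [1] 6/3 → 2 ('ab')
  [2] 3/8 → 3 ('abb')
  [3] 8/12 → 4 ('abbb')
  [4] 12/16 → 0 ('')
  [5] 16/5 → 1 ('b')
  [6] 5/2 → 3 ('bab')
  [7] 2/7 → 4 ('babb')
  [8] 7/11 → 5 ('babbb')
  [9] 11/15 → 1 ('b')
  [10] 15/4 → 2 ('bb')
  [11] 4/1 → 4 ('bbab')
  [12] 1/10 → 5 ('bbabb')
  [13] 10/14 → 2 ('bb')
  [14] 14/0 → 3 ('bbb')
  [15] 0/9 → 6 ('bbbabb')
  [16] 9/13 → 3 ('bbb')

n(n+1)/2 = 17·18/2 = 153
Σ LCP = 0 + 2 + 3 + 4 + 0 + 1 + 3 + 4 + 5 + 1 + 2 + 4 + 5 + 2 + 3 + 6 + 3 = 48
distinct = 153 − 48 = 105

105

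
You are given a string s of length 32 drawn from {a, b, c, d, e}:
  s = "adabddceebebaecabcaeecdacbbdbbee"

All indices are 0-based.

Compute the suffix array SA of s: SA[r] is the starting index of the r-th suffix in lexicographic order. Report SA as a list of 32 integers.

rank→(start, suffix):
  0 → (15, 'abcaeecdacbbdbbee')
  1 → (2, 'abddceebebaecabcaeecdacbbdbbee')
  2 → (23, 'acbbdbbee')
  3 → (0, 'adabddceebebaecabcaeecdacbbdbbee')
  4 → (12, 'aecabcaeecdacbbdbbee')
  5 → (18, 'aeecdacbbdbbee')
  6 → (11, 'baecabcaeecdacbbdbbee')
  7 → (25, 'bbdbbee')
  8 → (28, 'bbee')
  9 → (16, 'bcaeecdacbbdbbee')
  10 → (26, 'bdbbee')
  11 → (3, 'bddceebebaecabcaeecdacbbdbbee')
  12 → (9, 'bebaecabcaeecdacbbdbbee')
  13 → (29, 'bee')
  14 → (14, 'cabcaeecdacbbdbbee')
  15 → (17, 'caeecdacbbdbbee')
  16 → (24, 'cbbdbbee')
  17 → (21, 'cdacbbdbbee')
  18 → (6, 'ceebebaecabcaeecdacbbdbbee')
  19 → (1, 'dabddceebebaecabcaeecdacbbdbbee')
  20 → (22, 'dacbbdbbee')
  21 → (27, 'dbbee')
  22 → (5, 'dceebebaecabcaeecdacbbdbbee')
  23 → (4, 'ddceebebaecabcaeecdacbbdbbee')
  24 → (31, 'e')
  25 → (10, 'ebaecabcaeecdacbbdbbee')
  26 → (8, 'ebebaecabcaeecdacbbdbbee')
  27 → (13, 'ecabcaeecdacbbdbbee')
  28 → (20, 'ecdacbbdbbee')
  29 → (30, 'ee')
  30 → (7, 'eebebaecabcaeecdacbbdbbee')
  31 → (19, 'eecdacbbdbbee')

[15, 2, 23, 0, 12, 18, 11, 25, 28, 16, 26, 3, 9, 29, 14, 17, 24, 21, 6, 1, 22, 27, 5, 4, 31, 10, 8, 13, 20, 30, 7, 19]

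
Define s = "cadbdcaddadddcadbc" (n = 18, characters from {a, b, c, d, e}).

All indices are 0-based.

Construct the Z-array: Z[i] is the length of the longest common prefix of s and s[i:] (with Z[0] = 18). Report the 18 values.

[18, 0, 0, 0, 0, 3, 0, 0, 0, 0, 0, 0, 0, 4, 0, 0, 0, 1]

Z[0]=18
i=1: i≥r, start 0; Z[1]=0
i=2: i≥r, start 0; Z[2]=0
i=3: i≥r, start 0; Z[3]=0
i=4: i≥r, start 0; Z[4]=0
i=5: i≥r, start 0; Z[5]=3 scan→box=[5,8)
i=6: min(r-i=2, Z[1]=0)=0; Z[6]=0
i=7: min(r-i=1, Z[2]=0)=0; Z[7]=0
i=8: i≥r, start 0; Z[8]=0
i=9: i≥r, start 0; Z[9]=0
i=10: i≥r, start 0; Z[10]=0
i=11: i≥r, start 0; Z[11]=0
i=12: i≥r, start 0; Z[12]=0
i=13: i≥r, start 0; Z[13]=4 scan→box=[13,17)
i=14: min(r-i=3, Z[1]=0)=0; Z[14]=0
i=15: min(r-i=2, Z[2]=0)=0; Z[15]=0
i=16: min(r-i=1, Z[3]=0)=0; Z[16]=0
i=17: i≥r, start 0; Z[17]=1 scan→box=[17,18)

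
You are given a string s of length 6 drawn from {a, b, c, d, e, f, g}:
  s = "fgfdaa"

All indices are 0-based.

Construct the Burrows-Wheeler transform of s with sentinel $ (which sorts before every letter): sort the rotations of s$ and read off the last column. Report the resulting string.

aadfg$f

rank  rotation last
    0  $fgfdaa  a
    1  a$fgfda  a
    2  aa$fgfd  d
    3  daa$fgf  f
    4  fdaa$fg  g
    5  fgfdaa$  $
    6  gfdaa$f  f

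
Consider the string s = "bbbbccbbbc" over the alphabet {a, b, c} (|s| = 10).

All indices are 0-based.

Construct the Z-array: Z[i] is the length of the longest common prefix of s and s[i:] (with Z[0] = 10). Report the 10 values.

Z[0]=10
i=1: fresh scan; Z[1]=3 extend→box=[1,4)
i=2: min(r-i=2, Z[1]=3)=2; Z[2]=2
i=3: min(r-i=1, Z[2]=2)=1; Z[3]=1
i=4: fresh scan; Z[4]=0
i=5: fresh scan; Z[5]=0
i=6: fresh scan; Z[6]=3 extend→box=[6,9)
i=7: min(r-i=2, Z[1]=3)=2; Z[7]=2
i=8: min(r-i=1, Z[2]=2)=1; Z[8]=1
i=9: fresh scan; Z[9]=0

[10, 3, 2, 1, 0, 0, 3, 2, 1, 0]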